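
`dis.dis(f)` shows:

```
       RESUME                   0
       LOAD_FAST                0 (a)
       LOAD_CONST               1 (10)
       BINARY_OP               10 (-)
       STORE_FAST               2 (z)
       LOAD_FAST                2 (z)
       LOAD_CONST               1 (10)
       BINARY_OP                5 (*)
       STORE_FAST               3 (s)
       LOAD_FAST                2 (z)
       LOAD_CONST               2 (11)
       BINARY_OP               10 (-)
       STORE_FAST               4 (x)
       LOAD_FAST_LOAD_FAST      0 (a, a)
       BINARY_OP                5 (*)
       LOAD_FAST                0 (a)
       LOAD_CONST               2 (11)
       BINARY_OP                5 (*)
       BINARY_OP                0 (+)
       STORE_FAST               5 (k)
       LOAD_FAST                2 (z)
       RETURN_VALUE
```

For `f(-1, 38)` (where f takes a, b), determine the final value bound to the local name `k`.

-10

LOAD_FAST a → push -1. Stack: [-1]
LOAD_CONST → push 10. Stack: [-1, 10]
BINARY_OP - → -1 - 10 = -11. Stack: [-11]
STORE_FAST z → z=-11. Stack: []
LOAD_FAST z → push -11. Stack: [-11]
LOAD_CONST → push 10. Stack: [-11, 10]
BINARY_OP * → -11 * 10 = -110. Stack: [-110]
STORE_FAST s → s=-110. Stack: []
LOAD_FAST z → push -11. Stack: [-11]
LOAD_CONST → push 11. Stack: [-11, 11]
BINARY_OP - → -11 - 11 = -22. Stack: [-22]
STORE_FAST x → x=-22. Stack: []
LOAD_FAST_LOAD_FAST a,a → push -1,-1. Stack: [-1, -1]
BINARY_OP * → -1 * -1 = 1. Stack: [1]
LOAD_FAST a → push -1. Stack: [1, -1]
LOAD_CONST → push 11. Stack: [1, -1, 11]
BINARY_OP * → -1 * 11 = -11. Stack: [1, -11]
BINARY_OP + → 1 + -11 = -10. Stack: [-10]
STORE_FAST k → k=-10. Stack: []
LOAD_FAST z → push -11. Stack: [-11]
RETURN_VALUE → return -11.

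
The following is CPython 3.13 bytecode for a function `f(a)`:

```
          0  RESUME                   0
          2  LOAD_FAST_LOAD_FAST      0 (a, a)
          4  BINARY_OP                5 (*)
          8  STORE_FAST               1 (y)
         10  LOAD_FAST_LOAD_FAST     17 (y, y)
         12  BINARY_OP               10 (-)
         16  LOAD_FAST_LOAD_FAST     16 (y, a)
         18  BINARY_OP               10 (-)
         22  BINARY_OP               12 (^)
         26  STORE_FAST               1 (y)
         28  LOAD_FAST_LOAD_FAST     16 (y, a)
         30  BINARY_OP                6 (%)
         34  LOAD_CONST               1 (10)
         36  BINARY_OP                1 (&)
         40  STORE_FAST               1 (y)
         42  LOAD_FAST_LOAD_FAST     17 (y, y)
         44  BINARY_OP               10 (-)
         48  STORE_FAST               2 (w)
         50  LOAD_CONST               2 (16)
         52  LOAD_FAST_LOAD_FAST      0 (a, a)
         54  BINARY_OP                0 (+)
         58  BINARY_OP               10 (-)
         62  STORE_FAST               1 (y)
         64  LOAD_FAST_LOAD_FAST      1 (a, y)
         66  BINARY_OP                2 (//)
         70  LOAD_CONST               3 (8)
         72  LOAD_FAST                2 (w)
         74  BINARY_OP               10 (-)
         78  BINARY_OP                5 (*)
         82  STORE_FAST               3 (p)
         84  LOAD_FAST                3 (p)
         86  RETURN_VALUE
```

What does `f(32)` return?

LOAD_FAST_LOAD_FAST a,a → push 32,32. Stack: [32, 32]
BINARY_OP * → 32 * 32 = 1024. Stack: [1024]
STORE_FAST y → y=1024. Stack: []
LOAD_FAST_LOAD_FAST y,y → push 1024,1024. Stack: [1024, 1024]
BINARY_OP - → 1024 - 1024 = 0. Stack: [0]
LOAD_FAST_LOAD_FAST y,a → push 1024,32. Stack: [0, 1024, 32]
BINARY_OP - → 1024 - 32 = 992. Stack: [0, 992]
BINARY_OP ^ → 0 ^ 992 = 992. Stack: [992]
STORE_FAST y → y=992. Stack: []
LOAD_FAST_LOAD_FAST y,a → push 992,32. Stack: [992, 32]
BINARY_OP % → 992 % 32 = 0. Stack: [0]
LOAD_CONST → push 10. Stack: [0, 10]
BINARY_OP & → 0 & 10 = 0. Stack: [0]
STORE_FAST y → y=0. Stack: []
LOAD_FAST_LOAD_FAST y,y → push 0,0. Stack: [0, 0]
BINARY_OP - → 0 - 0 = 0. Stack: [0]
STORE_FAST w → w=0. Stack: []
LOAD_CONST → push 16. Stack: [16]
LOAD_FAST_LOAD_FAST a,a → push 32,32. Stack: [16, 32, 32]
BINARY_OP + → 32 + 32 = 64. Stack: [16, 64]
BINARY_OP - → 16 - 64 = -48. Stack: [-48]
STORE_FAST y → y=-48. Stack: []
LOAD_FAST_LOAD_FAST a,y → push 32,-48. Stack: [32, -48]
BINARY_OP // → 32 // -48 = -1. Stack: [-1]
LOAD_CONST → push 8. Stack: [-1, 8]
LOAD_FAST w → push 0. Stack: [-1, 8, 0]
BINARY_OP - → 8 - 0 = 8. Stack: [-1, 8]
BINARY_OP * → -1 * 8 = -8. Stack: [-8]
STORE_FAST p → p=-8. Stack: []
LOAD_FAST p → push -8. Stack: [-8]
RETURN_VALUE → return -8.

-8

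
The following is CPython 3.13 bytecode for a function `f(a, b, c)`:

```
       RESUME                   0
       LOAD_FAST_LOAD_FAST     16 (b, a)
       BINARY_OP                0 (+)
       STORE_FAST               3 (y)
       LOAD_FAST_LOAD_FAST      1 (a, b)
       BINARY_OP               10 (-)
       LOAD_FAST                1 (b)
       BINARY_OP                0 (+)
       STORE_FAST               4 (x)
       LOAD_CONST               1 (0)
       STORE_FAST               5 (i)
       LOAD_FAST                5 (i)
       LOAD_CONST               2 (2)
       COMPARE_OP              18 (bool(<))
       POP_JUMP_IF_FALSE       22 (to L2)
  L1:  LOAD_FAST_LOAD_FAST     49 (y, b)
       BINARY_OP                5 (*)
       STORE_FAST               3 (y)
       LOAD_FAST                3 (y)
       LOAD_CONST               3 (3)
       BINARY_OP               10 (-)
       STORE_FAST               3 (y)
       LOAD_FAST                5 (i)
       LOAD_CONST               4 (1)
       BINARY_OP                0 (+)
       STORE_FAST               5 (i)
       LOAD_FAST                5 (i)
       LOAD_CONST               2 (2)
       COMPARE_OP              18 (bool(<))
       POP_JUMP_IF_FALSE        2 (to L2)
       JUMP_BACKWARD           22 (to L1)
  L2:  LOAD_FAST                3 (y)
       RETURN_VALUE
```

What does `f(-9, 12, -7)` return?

393

LOAD_FAST_LOAD_FAST b,a → push 12,-9. Stack: [12, -9]
BINARY_OP + → 12 + -9 = 3. Stack: [3]
STORE_FAST y → y=3. Stack: []
LOAD_FAST_LOAD_FAST a,b → push -9,12. Stack: [-9, 12]
BINARY_OP - → -9 - 12 = -21. Stack: [-21]
LOAD_FAST b → push 12. Stack: [-21, 12]
BINARY_OP + → -21 + 12 = -9. Stack: [-9]
STORE_FAST x → x=-9. Stack: []
LOAD_CONST → push 0. Stack: [0]
STORE_FAST i → i=0. Stack: []
LOAD_FAST i → push 0. Stack: [0]
LOAD_CONST → push 2. Stack: [0, 2]
COMPARE_OP bool(<) → 0 vs 2 = True. Stack: [True]
POP_JUMP_IF_FALSE → pop True; no jump. Stack: []
LOAD_FAST_LOAD_FAST y,b → push 3,12. Stack: [3, 12]
BINARY_OP * → 3 * 12 = 36. Stack: [36]
STORE_FAST y → y=36. Stack: []
LOAD_FAST y → push 36. Stack: [36]
LOAD_CONST → push 3. Stack: [36, 3]
BINARY_OP - → 36 - 3 = 33. Stack: [33]
STORE_FAST y → y=33. Stack: []
LOAD_FAST i → push 0. Stack: [0]
LOAD_CONST → push 1. Stack: [0, 1]
BINARY_OP + → 0 + 1 = 1. Stack: [1]
STORE_FAST i → i=1. Stack: []
LOAD_FAST i → push 1. Stack: [1]
LOAD_CONST → push 2. Stack: [1, 2]
COMPARE_OP bool(<) → 1 vs 2 = True. Stack: [True]
POP_JUMP_IF_FALSE → pop True; no jump. Stack: []
LOAD_FAST_LOAD_FAST y,b → push 33,12. Stack: [33, 12]
BINARY_OP * → 33 * 12 = 396. Stack: [396]
STORE_FAST y → y=396. Stack: []
LOAD_FAST y → push 396. Stack: [396]
LOAD_CONST → push 3. Stack: [396, 3]
BINARY_OP - → 396 - 3 = 393. Stack: [393]
STORE_FAST y → y=393. Stack: []
LOAD_FAST i → push 1. Stack: [1]
LOAD_CONST → push 1. Stack: [1, 1]
BINARY_OP + → 1 + 1 = 2. Stack: [2]
STORE_FAST i → i=2. Stack: []
LOAD_FAST i → push 2. Stack: [2]
LOAD_CONST → push 2. Stack: [2, 2]
COMPARE_OP bool(<) → 2 vs 2 = False. Stack: [False]
POP_JUMP_IF_FALSE → pop False; jump. Stack: []
LOAD_FAST y → push 393. Stack: [393]
RETURN_VALUE → return 393.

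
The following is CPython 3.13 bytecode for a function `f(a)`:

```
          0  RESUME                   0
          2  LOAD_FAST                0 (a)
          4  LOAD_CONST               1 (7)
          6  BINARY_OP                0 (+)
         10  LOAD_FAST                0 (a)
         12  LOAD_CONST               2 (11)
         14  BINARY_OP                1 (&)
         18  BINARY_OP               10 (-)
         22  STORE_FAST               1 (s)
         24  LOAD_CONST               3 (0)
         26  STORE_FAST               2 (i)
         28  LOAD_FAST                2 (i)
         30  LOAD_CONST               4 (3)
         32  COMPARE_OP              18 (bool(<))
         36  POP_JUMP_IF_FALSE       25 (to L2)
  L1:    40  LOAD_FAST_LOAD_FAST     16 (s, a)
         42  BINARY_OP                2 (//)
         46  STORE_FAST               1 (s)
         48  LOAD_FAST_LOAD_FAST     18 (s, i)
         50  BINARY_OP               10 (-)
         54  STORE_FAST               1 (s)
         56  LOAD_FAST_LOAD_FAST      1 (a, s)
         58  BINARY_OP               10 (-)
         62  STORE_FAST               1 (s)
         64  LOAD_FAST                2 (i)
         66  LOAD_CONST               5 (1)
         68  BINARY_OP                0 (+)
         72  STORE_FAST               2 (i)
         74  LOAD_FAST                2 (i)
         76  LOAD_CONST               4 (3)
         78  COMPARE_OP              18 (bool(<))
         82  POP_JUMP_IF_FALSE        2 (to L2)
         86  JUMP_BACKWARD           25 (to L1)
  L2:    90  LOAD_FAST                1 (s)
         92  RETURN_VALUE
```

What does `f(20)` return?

21

LOAD_FAST a → push 20
LOAD_CONST → push 7
BINARY_OP + → 20 + 7 = 27
LOAD_FAST a → push 20
LOAD_CONST → push 11
BINARY_OP & → 20 & 11 = 0
BINARY_OP - → 27 - 0 = 27
STORE_FAST s → s=27
LOAD_CONST → push 0
STORE_FAST i → i=0
LOAD_FAST i → push 0
LOAD_CONST → push 3
COMPARE_OP bool(<) → 0 vs 3 = True
POP_JUMP_IF_FALSE → pop True; no jump
LOAD_FAST_LOAD_FAST s,a → push 27,20
BINARY_OP // → 27 // 20 = 1
STORE_FAST s → s=1
LOAD_FAST_LOAD_FAST s,i → push 1,0
BINARY_OP - → 1 - 0 = 1
STORE_FAST s → s=1
LOAD_FAST_LOAD_FAST a,s → push 20,1
BINARY_OP - → 20 - 1 = 19
STORE_FAST s → s=19
LOAD_FAST i → push 0
LOAD_CONST → push 1
BINARY_OP + → 0 + 1 = 1
STORE_FAST i → i=1
LOAD_FAST i → push 1
LOAD_CONST → push 3
COMPARE_OP bool(<) → 1 vs 3 = True
POP_JUMP_IF_FALSE → pop True; no jump
LOAD_FAST_LOAD_FAST s,a → push 19,20
BINARY_OP // → 19 // 20 = 0
STORE_FAST s → s=0
LOAD_FAST_LOAD_FAST s,i → push 0,1
BINARY_OP - → 0 - 1 = -1
STORE_FAST s → s=-1
LOAD_FAST_LOAD_FAST a,s → push 20,-1
BINARY_OP - → 20 - -1 = 21
STORE_FAST s → s=21
LOAD_FAST i → push 1
LOAD_CONST → push 1
BINARY_OP + → 1 + 1 = 2
STORE_FAST i → i=2
LOAD_FAST i → push 2
LOAD_CONST → push 3
COMPARE_OP bool(<) → 2 vs 3 = True
POP_JUMP_IF_FALSE → pop True; no jump
LOAD_FAST_LOAD_FAST s,a → push 21,20
BINARY_OP // → 21 // 20 = 1
STORE_FAST s → s=1
LOAD_FAST_LOAD_FAST s,i → push 1,2
BINARY_OP - → 1 - 2 = -1
STORE_FAST s → s=-1
LOAD_FAST_LOAD_FAST a,s → push 20,-1
BINARY_OP - → 20 - -1 = 21
STORE_FAST s → s=21
LOAD_FAST i → push 2
LOAD_CONST → push 1
BINARY_OP + → 2 + 1 = 3
STORE_FAST i → i=3
LOAD_FAST i → push 3
LOAD_CONST → push 3
COMPARE_OP bool(<) → 3 vs 3 = False
POP_JUMP_IF_FALSE → pop False; jump
LOAD_FAST s → push 21
RETURN_VALUE → return 21.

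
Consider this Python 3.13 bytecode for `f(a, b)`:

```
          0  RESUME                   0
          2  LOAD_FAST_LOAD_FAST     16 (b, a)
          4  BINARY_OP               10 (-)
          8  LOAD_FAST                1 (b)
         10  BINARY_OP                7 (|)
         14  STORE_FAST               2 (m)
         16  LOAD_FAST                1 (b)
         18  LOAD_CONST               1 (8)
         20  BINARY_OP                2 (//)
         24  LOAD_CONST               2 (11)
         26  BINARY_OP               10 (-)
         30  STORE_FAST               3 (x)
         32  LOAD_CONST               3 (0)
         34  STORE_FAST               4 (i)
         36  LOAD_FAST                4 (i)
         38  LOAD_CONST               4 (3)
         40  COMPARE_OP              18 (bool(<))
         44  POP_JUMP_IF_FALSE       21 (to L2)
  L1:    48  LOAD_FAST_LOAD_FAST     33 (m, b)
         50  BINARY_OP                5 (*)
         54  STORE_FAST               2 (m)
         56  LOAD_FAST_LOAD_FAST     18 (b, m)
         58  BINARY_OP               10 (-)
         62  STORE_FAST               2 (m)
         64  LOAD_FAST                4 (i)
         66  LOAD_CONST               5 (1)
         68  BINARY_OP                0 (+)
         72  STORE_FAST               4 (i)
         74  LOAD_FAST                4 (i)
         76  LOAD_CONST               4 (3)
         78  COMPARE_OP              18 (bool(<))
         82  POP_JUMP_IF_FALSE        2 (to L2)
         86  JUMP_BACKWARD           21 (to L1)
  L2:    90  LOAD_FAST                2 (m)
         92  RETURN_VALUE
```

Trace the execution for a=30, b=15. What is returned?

6540

LOAD_FAST_LOAD_FAST b,a → push 15,30. Stack: [15, 30]
BINARY_OP - → 15 - 30 = -15. Stack: [-15]
LOAD_FAST b → push 15. Stack: [-15, 15]
BINARY_OP | → -15 | 15 = -1. Stack: [-1]
STORE_FAST m → m=-1. Stack: []
LOAD_FAST b → push 15. Stack: [15]
LOAD_CONST → push 8. Stack: [15, 8]
BINARY_OP // → 15 // 8 = 1. Stack: [1]
LOAD_CONST → push 11. Stack: [1, 11]
BINARY_OP - → 1 - 11 = -10. Stack: [-10]
STORE_FAST x → x=-10. Stack: []
LOAD_CONST → push 0. Stack: [0]
STORE_FAST i → i=0. Stack: []
LOAD_FAST i → push 0. Stack: [0]
LOAD_CONST → push 3. Stack: [0, 3]
COMPARE_OP bool(<) → 0 vs 3 = True. Stack: [True]
POP_JUMP_IF_FALSE → pop True; no jump. Stack: []
LOAD_FAST_LOAD_FAST m,b → push -1,15. Stack: [-1, 15]
BINARY_OP * → -1 * 15 = -15. Stack: [-15]
STORE_FAST m → m=-15. Stack: []
LOAD_FAST_LOAD_FAST b,m → push 15,-15. Stack: [15, -15]
BINARY_OP - → 15 - -15 = 30. Stack: [30]
STORE_FAST m → m=30. Stack: []
LOAD_FAST i → push 0. Stack: [0]
LOAD_CONST → push 1. Stack: [0, 1]
BINARY_OP + → 0 + 1 = 1. Stack: [1]
STORE_FAST i → i=1. Stack: []
LOAD_FAST i → push 1. Stack: [1]
LOAD_CONST → push 3. Stack: [1, 3]
COMPARE_OP bool(<) → 1 vs 3 = True. Stack: [True]
POP_JUMP_IF_FALSE → pop True; no jump. Stack: []
LOAD_FAST_LOAD_FAST m,b → push 30,15. Stack: [30, 15]
BINARY_OP * → 30 * 15 = 450. Stack: [450]
STORE_FAST m → m=450. Stack: []
LOAD_FAST_LOAD_FAST b,m → push 15,450. Stack: [15, 450]
BINARY_OP - → 15 - 450 = -435. Stack: [-435]
STORE_FAST m → m=-435. Stack: []
LOAD_FAST i → push 1. Stack: [1]
LOAD_CONST → push 1. Stack: [1, 1]
BINARY_OP + → 1 + 1 = 2. Stack: [2]
STORE_FAST i → i=2. Stack: []
LOAD_FAST i → push 2. Stack: [2]
LOAD_CONST → push 3. Stack: [2, 3]
COMPARE_OP bool(<) → 2 vs 3 = True. Stack: [True]
POP_JUMP_IF_FALSE → pop True; no jump. Stack: []
LOAD_FAST_LOAD_FAST m,b → push -435,15. Stack: [-435, 15]
BINARY_OP * → -435 * 15 = -6525. Stack: [-6525]
STORE_FAST m → m=-6525. Stack: []
LOAD_FAST_LOAD_FAST b,m → push 15,-6525. Stack: [15, -6525]
BINARY_OP - → 15 - -6525 = 6540. Stack: [6540]
STORE_FAST m → m=6540. Stack: []
LOAD_FAST i → push 2. Stack: [2]
LOAD_CONST → push 1. Stack: [2, 1]
BINARY_OP + → 2 + 1 = 3. Stack: [3]
STORE_FAST i → i=3. Stack: []
LOAD_FAST i → push 3. Stack: [3]
LOAD_CONST → push 3. Stack: [3, 3]
COMPARE_OP bool(<) → 3 vs 3 = False. Stack: [False]
POP_JUMP_IF_FALSE → pop False; jump. Stack: []
LOAD_FAST m → push 6540. Stack: [6540]
RETURN_VALUE → return 6540.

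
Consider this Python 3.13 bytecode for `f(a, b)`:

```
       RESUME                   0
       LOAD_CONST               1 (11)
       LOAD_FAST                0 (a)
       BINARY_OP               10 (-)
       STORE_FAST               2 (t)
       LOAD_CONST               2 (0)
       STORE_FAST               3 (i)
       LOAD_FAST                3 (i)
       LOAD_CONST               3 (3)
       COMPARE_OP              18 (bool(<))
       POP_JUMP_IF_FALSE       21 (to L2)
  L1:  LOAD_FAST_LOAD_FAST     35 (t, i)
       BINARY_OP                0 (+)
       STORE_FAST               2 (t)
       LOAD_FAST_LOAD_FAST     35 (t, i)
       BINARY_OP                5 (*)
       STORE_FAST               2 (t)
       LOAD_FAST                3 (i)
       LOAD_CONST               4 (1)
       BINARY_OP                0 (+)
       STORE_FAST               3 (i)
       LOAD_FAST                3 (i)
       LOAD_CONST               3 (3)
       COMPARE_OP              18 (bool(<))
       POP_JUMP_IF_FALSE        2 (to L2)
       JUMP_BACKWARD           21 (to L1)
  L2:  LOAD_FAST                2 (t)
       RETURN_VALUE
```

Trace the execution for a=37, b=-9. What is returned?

6

LOAD_CONST → push 11. Stack: [11]
LOAD_FAST a → push 37. Stack: [11, 37]
BINARY_OP - → 11 - 37 = -26. Stack: [-26]
STORE_FAST t → t=-26. Stack: []
LOAD_CONST → push 0. Stack: [0]
STORE_FAST i → i=0. Stack: []
LOAD_FAST i → push 0. Stack: [0]
LOAD_CONST → push 3. Stack: [0, 3]
COMPARE_OP bool(<) → 0 vs 3 = True. Stack: [True]
POP_JUMP_IF_FALSE → pop True; no jump. Stack: []
LOAD_FAST_LOAD_FAST t,i → push -26,0. Stack: [-26, 0]
BINARY_OP + → -26 + 0 = -26. Stack: [-26]
STORE_FAST t → t=-26. Stack: []
LOAD_FAST_LOAD_FAST t,i → push -26,0. Stack: [-26, 0]
BINARY_OP * → -26 * 0 = 0. Stack: [0]
STORE_FAST t → t=0. Stack: []
LOAD_FAST i → push 0. Stack: [0]
LOAD_CONST → push 1. Stack: [0, 1]
BINARY_OP + → 0 + 1 = 1. Stack: [1]
STORE_FAST i → i=1. Stack: []
LOAD_FAST i → push 1. Stack: [1]
LOAD_CONST → push 3. Stack: [1, 3]
COMPARE_OP bool(<) → 1 vs 3 = True. Stack: [True]
POP_JUMP_IF_FALSE → pop True; no jump. Stack: []
LOAD_FAST_LOAD_FAST t,i → push 0,1. Stack: [0, 1]
BINARY_OP + → 0 + 1 = 1. Stack: [1]
STORE_FAST t → t=1. Stack: []
LOAD_FAST_LOAD_FAST t,i → push 1,1. Stack: [1, 1]
BINARY_OP * → 1 * 1 = 1. Stack: [1]
STORE_FAST t → t=1. Stack: []
LOAD_FAST i → push 1. Stack: [1]
LOAD_CONST → push 1. Stack: [1, 1]
BINARY_OP + → 1 + 1 = 2. Stack: [2]
STORE_FAST i → i=2. Stack: []
LOAD_FAST i → push 2. Stack: [2]
LOAD_CONST → push 3. Stack: [2, 3]
COMPARE_OP bool(<) → 2 vs 3 = True. Stack: [True]
POP_JUMP_IF_FALSE → pop True; no jump. Stack: []
LOAD_FAST_LOAD_FAST t,i → push 1,2. Stack: [1, 2]
BINARY_OP + → 1 + 2 = 3. Stack: [3]
STORE_FAST t → t=3. Stack: []
LOAD_FAST_LOAD_FAST t,i → push 3,2. Stack: [3, 2]
BINARY_OP * → 3 * 2 = 6. Stack: [6]
STORE_FAST t → t=6. Stack: []
LOAD_FAST i → push 2. Stack: [2]
LOAD_CONST → push 1. Stack: [2, 1]
BINARY_OP + → 2 + 1 = 3. Stack: [3]
STORE_FAST i → i=3. Stack: []
LOAD_FAST i → push 3. Stack: [3]
LOAD_CONST → push 3. Stack: [3, 3]
COMPARE_OP bool(<) → 3 vs 3 = False. Stack: [False]
POP_JUMP_IF_FALSE → pop False; jump. Stack: []
LOAD_FAST t → push 6. Stack: [6]
RETURN_VALUE → return 6.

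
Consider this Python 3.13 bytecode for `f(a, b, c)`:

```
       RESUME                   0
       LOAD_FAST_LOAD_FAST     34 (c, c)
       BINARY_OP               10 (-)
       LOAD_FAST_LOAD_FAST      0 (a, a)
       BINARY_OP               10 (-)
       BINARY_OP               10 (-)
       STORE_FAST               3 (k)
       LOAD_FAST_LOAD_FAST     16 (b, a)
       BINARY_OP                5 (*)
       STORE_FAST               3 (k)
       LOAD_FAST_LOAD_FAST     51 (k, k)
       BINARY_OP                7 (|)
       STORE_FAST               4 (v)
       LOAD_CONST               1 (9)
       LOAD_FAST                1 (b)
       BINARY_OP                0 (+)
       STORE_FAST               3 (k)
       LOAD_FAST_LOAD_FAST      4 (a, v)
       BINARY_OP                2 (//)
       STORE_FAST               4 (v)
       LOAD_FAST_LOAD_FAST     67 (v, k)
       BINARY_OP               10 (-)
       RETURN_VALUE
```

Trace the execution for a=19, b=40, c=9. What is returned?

LOAD_FAST_LOAD_FAST c,c → push 9,9. Stack: [9, 9]
BINARY_OP - → 9 - 9 = 0. Stack: [0]
LOAD_FAST_LOAD_FAST a,a → push 19,19. Stack: [0, 19, 19]
BINARY_OP - → 19 - 19 = 0. Stack: [0, 0]
BINARY_OP - → 0 - 0 = 0. Stack: [0]
STORE_FAST k → k=0. Stack: []
LOAD_FAST_LOAD_FAST b,a → push 40,19. Stack: [40, 19]
BINARY_OP * → 40 * 19 = 760. Stack: [760]
STORE_FAST k → k=760. Stack: []
LOAD_FAST_LOAD_FAST k,k → push 760,760. Stack: [760, 760]
BINARY_OP | → 760 | 760 = 760. Stack: [760]
STORE_FAST v → v=760. Stack: []
LOAD_CONST → push 9. Stack: [9]
LOAD_FAST b → push 40. Stack: [9, 40]
BINARY_OP + → 9 + 40 = 49. Stack: [49]
STORE_FAST k → k=49. Stack: []
LOAD_FAST_LOAD_FAST a,v → push 19,760. Stack: [19, 760]
BINARY_OP // → 19 // 760 = 0. Stack: [0]
STORE_FAST v → v=0. Stack: []
LOAD_FAST_LOAD_FAST v,k → push 0,49. Stack: [0, 49]
BINARY_OP - → 0 - 49 = -49. Stack: [-49]
RETURN_VALUE → return -49.

-49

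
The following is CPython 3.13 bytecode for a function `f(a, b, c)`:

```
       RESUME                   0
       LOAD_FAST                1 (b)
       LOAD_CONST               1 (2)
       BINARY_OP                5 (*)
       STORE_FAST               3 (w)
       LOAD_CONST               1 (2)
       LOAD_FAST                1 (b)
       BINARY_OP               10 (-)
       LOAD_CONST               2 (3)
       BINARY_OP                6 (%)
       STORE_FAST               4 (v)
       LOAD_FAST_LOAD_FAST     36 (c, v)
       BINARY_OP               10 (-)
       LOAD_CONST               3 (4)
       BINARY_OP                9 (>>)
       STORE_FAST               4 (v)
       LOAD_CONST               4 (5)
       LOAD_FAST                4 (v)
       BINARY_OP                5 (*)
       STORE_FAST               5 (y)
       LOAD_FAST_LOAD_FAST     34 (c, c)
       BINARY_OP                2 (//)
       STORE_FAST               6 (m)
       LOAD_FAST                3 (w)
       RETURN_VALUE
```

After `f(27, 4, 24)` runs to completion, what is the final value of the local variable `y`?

LOAD_FAST b → push 4. Stack: [4]
LOAD_CONST → push 2. Stack: [4, 2]
BINARY_OP * → 4 * 2 = 8. Stack: [8]
STORE_FAST w → w=8. Stack: []
LOAD_CONST → push 2. Stack: [2]
LOAD_FAST b → push 4. Stack: [2, 4]
BINARY_OP - → 2 - 4 = -2. Stack: [-2]
LOAD_CONST → push 3. Stack: [-2, 3]
BINARY_OP % → -2 % 3 = 1. Stack: [1]
STORE_FAST v → v=1. Stack: []
LOAD_FAST_LOAD_FAST c,v → push 24,1. Stack: [24, 1]
BINARY_OP - → 24 - 1 = 23. Stack: [23]
LOAD_CONST → push 4. Stack: [23, 4]
BINARY_OP >> → 23 >> 4 = 1. Stack: [1]
STORE_FAST v → v=1. Stack: []
LOAD_CONST → push 5. Stack: [5]
LOAD_FAST v → push 1. Stack: [5, 1]
BINARY_OP * → 5 * 1 = 5. Stack: [5]
STORE_FAST y → y=5. Stack: []
LOAD_FAST_LOAD_FAST c,c → push 24,24. Stack: [24, 24]
BINARY_OP // → 24 // 24 = 1. Stack: [1]
STORE_FAST m → m=1. Stack: []
LOAD_FAST w → push 8. Stack: [8]
RETURN_VALUE → return 8.

5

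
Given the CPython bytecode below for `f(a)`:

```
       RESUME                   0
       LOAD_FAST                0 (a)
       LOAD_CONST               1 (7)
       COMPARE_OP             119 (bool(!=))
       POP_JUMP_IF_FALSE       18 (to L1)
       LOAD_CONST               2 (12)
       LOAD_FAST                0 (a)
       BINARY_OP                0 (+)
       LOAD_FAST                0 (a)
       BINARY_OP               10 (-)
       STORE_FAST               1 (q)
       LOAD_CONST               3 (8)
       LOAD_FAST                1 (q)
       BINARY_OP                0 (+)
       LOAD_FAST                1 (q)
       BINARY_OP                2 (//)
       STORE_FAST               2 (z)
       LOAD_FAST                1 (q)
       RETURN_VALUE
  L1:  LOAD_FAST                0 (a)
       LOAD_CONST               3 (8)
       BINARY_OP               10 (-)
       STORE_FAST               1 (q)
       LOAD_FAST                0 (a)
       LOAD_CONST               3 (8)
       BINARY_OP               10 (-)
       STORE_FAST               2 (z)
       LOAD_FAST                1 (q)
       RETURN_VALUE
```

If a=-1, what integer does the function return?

LOAD_FAST a → push -1. Stack: [-1]
LOAD_CONST → push 7. Stack: [-1, 7]
COMPARE_OP bool(!=) → -1 vs 7 = True. Stack: [True]
POP_JUMP_IF_FALSE → pop True; no jump. Stack: []
LOAD_CONST → push 12. Stack: [12]
LOAD_FAST a → push -1. Stack: [12, -1]
BINARY_OP + → 12 + -1 = 11. Stack: [11]
LOAD_FAST a → push -1. Stack: [11, -1]
BINARY_OP - → 11 - -1 = 12. Stack: [12]
STORE_FAST q → q=12. Stack: []
LOAD_CONST → push 8. Stack: [8]
LOAD_FAST q → push 12. Stack: [8, 12]
BINARY_OP + → 8 + 12 = 20. Stack: [20]
LOAD_FAST q → push 12. Stack: [20, 12]
BINARY_OP // → 20 // 12 = 1. Stack: [1]
STORE_FAST z → z=1. Stack: []
LOAD_FAST q → push 12. Stack: [12]
RETURN_VALUE → return 12.

12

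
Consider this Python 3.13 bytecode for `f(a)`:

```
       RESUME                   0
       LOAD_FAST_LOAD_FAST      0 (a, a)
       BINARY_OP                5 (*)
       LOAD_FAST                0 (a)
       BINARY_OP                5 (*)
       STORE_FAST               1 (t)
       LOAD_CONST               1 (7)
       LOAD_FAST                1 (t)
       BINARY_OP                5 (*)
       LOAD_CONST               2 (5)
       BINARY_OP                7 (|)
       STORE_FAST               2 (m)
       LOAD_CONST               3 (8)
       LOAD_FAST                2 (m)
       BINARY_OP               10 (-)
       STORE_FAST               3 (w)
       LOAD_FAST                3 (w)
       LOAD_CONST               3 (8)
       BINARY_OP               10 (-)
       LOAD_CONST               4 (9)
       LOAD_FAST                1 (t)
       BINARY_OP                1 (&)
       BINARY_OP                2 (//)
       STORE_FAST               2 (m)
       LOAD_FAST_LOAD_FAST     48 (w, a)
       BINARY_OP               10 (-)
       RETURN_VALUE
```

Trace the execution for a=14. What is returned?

-19219

LOAD_FAST_LOAD_FAST a,a → push 14,14. Stack: [14, 14]
BINARY_OP * → 14 * 14 = 196. Stack: [196]
LOAD_FAST a → push 14. Stack: [196, 14]
BINARY_OP * → 196 * 14 = 2744. Stack: [2744]
STORE_FAST t → t=2744. Stack: []
LOAD_CONST → push 7. Stack: [7]
LOAD_FAST t → push 2744. Stack: [7, 2744]
BINARY_OP * → 7 * 2744 = 19208. Stack: [19208]
LOAD_CONST → push 5. Stack: [19208, 5]
BINARY_OP | → 19208 | 5 = 19213. Stack: [19213]
STORE_FAST m → m=19213. Stack: []
LOAD_CONST → push 8. Stack: [8]
LOAD_FAST m → push 19213. Stack: [8, 19213]
BINARY_OP - → 8 - 19213 = -19205. Stack: [-19205]
STORE_FAST w → w=-19205. Stack: []
LOAD_FAST w → push -19205. Stack: [-19205]
LOAD_CONST → push 8. Stack: [-19205, 8]
BINARY_OP - → -19205 - 8 = -19213. Stack: [-19213]
LOAD_CONST → push 9. Stack: [-19213, 9]
LOAD_FAST t → push 2744. Stack: [-19213, 9, 2744]
BINARY_OP & → 9 & 2744 = 8. Stack: [-19213, 8]
BINARY_OP // → -19213 // 8 = -2402. Stack: [-2402]
STORE_FAST m → m=-2402. Stack: []
LOAD_FAST_LOAD_FAST w,a → push -19205,14. Stack: [-19205, 14]
BINARY_OP - → -19205 - 14 = -19219. Stack: [-19219]
RETURN_VALUE → return -19219.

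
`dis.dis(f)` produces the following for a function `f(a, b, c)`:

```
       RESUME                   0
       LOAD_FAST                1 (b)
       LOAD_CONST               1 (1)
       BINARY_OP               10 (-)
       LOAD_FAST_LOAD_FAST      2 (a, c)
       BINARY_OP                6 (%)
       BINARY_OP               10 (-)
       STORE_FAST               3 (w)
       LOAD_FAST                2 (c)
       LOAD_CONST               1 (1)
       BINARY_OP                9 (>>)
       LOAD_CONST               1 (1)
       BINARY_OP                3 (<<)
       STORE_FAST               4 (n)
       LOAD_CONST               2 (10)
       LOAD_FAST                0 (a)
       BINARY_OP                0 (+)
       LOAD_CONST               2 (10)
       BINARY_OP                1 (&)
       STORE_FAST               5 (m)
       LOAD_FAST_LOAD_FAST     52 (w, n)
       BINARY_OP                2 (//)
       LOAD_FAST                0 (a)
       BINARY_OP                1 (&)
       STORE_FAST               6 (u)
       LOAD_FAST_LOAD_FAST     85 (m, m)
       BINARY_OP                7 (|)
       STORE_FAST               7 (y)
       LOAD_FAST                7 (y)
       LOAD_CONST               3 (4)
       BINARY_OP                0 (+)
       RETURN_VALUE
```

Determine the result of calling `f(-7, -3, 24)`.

LOAD_FAST b → push -3. Stack: [-3]
LOAD_CONST → push 1. Stack: [-3, 1]
BINARY_OP - → -3 - 1 = -4. Stack: [-4]
LOAD_FAST_LOAD_FAST a,c → push -7,24. Stack: [-4, -7, 24]
BINARY_OP % → -7 % 24 = 17. Stack: [-4, 17]
BINARY_OP - → -4 - 17 = -21. Stack: [-21]
STORE_FAST w → w=-21. Stack: []
LOAD_FAST c → push 24. Stack: [24]
LOAD_CONST → push 1. Stack: [24, 1]
BINARY_OP >> → 24 >> 1 = 12. Stack: [12]
LOAD_CONST → push 1. Stack: [12, 1]
BINARY_OP << → 12 << 1 = 24. Stack: [24]
STORE_FAST n → n=24. Stack: []
LOAD_CONST → push 10. Stack: [10]
LOAD_FAST a → push -7. Stack: [10, -7]
BINARY_OP + → 10 + -7 = 3. Stack: [3]
LOAD_CONST → push 10. Stack: [3, 10]
BINARY_OP & → 3 & 10 = 2. Stack: [2]
STORE_FAST m → m=2. Stack: []
LOAD_FAST_LOAD_FAST w,n → push -21,24. Stack: [-21, 24]
BINARY_OP // → -21 // 24 = -1. Stack: [-1]
LOAD_FAST a → push -7. Stack: [-1, -7]
BINARY_OP & → -1 & -7 = -7. Stack: [-7]
STORE_FAST u → u=-7. Stack: []
LOAD_FAST_LOAD_FAST m,m → push 2,2. Stack: [2, 2]
BINARY_OP | → 2 | 2 = 2. Stack: [2]
STORE_FAST y → y=2. Stack: []
LOAD_FAST y → push 2. Stack: [2]
LOAD_CONST → push 4. Stack: [2, 4]
BINARY_OP + → 2 + 4 = 6. Stack: [6]
RETURN_VALUE → return 6.

6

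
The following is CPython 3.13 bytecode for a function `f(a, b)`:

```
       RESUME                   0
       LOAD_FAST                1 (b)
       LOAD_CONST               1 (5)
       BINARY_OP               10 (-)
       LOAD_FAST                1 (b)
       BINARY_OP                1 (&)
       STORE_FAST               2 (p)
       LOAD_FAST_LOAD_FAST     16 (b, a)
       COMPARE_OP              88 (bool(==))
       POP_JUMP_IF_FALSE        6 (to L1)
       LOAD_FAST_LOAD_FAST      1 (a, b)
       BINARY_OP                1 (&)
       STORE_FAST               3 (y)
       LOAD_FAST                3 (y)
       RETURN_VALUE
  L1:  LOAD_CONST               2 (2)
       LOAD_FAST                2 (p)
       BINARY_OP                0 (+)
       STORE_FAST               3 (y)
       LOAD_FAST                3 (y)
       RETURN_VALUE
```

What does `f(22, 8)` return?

2

LOAD_FAST b → push 8. Stack: [8]
LOAD_CONST → push 5. Stack: [8, 5]
BINARY_OP - → 8 - 5 = 3. Stack: [3]
LOAD_FAST b → push 8. Stack: [3, 8]
BINARY_OP & → 3 & 8 = 0. Stack: [0]
STORE_FAST p → p=0. Stack: []
LOAD_FAST_LOAD_FAST b,a → push 8,22. Stack: [8, 22]
COMPARE_OP bool(==) → 8 vs 22 = False. Stack: [False]
POP_JUMP_IF_FALSE → pop False; jump. Stack: []
LOAD_CONST → push 2. Stack: [2]
LOAD_FAST p → push 0. Stack: [2, 0]
BINARY_OP + → 2 + 0 = 2. Stack: [2]
STORE_FAST y → y=2. Stack: []
LOAD_FAST y → push 2. Stack: [2]
RETURN_VALUE → return 2.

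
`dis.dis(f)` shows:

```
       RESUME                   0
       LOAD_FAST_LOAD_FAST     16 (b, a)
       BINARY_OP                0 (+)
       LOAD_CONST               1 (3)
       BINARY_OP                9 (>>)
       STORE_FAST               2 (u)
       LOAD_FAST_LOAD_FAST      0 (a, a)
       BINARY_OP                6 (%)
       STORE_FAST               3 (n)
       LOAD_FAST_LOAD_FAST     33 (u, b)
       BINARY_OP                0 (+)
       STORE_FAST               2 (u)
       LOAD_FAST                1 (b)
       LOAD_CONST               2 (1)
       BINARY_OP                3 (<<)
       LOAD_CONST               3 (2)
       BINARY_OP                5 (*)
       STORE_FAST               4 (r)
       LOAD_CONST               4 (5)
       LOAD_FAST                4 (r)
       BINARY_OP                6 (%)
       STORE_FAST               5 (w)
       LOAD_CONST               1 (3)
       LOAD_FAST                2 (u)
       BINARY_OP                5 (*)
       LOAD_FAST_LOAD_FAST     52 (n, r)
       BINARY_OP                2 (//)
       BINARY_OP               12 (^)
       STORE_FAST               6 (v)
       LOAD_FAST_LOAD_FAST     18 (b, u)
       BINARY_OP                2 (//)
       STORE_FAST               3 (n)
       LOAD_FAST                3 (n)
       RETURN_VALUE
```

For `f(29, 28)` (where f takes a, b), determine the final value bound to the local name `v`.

105

LOAD_FAST_LOAD_FAST b,a → push 28,29. Stack: [28, 29]
BINARY_OP + → 28 + 29 = 57. Stack: [57]
LOAD_CONST → push 3. Stack: [57, 3]
BINARY_OP >> → 57 >> 3 = 7. Stack: [7]
STORE_FAST u → u=7. Stack: []
LOAD_FAST_LOAD_FAST a,a → push 29,29. Stack: [29, 29]
BINARY_OP % → 29 % 29 = 0. Stack: [0]
STORE_FAST n → n=0. Stack: []
LOAD_FAST_LOAD_FAST u,b → push 7,28. Stack: [7, 28]
BINARY_OP + → 7 + 28 = 35. Stack: [35]
STORE_FAST u → u=35. Stack: []
LOAD_FAST b → push 28. Stack: [28]
LOAD_CONST → push 1. Stack: [28, 1]
BINARY_OP << → 28 << 1 = 56. Stack: [56]
LOAD_CONST → push 2. Stack: [56, 2]
BINARY_OP * → 56 * 2 = 112. Stack: [112]
STORE_FAST r → r=112. Stack: []
LOAD_CONST → push 5. Stack: [5]
LOAD_FAST r → push 112. Stack: [5, 112]
BINARY_OP % → 5 % 112 = 5. Stack: [5]
STORE_FAST w → w=5. Stack: []
LOAD_CONST → push 3. Stack: [3]
LOAD_FAST u → push 35. Stack: [3, 35]
BINARY_OP * → 3 * 35 = 105. Stack: [105]
LOAD_FAST_LOAD_FAST n,r → push 0,112. Stack: [105, 0, 112]
BINARY_OP // → 0 // 112 = 0. Stack: [105, 0]
BINARY_OP ^ → 105 ^ 0 = 105. Stack: [105]
STORE_FAST v → v=105. Stack: []
LOAD_FAST_LOAD_FAST b,u → push 28,35. Stack: [28, 35]
BINARY_OP // → 28 // 35 = 0. Stack: [0]
STORE_FAST n → n=0. Stack: []
LOAD_FAST n → push 0. Stack: [0]
RETURN_VALUE → return 0.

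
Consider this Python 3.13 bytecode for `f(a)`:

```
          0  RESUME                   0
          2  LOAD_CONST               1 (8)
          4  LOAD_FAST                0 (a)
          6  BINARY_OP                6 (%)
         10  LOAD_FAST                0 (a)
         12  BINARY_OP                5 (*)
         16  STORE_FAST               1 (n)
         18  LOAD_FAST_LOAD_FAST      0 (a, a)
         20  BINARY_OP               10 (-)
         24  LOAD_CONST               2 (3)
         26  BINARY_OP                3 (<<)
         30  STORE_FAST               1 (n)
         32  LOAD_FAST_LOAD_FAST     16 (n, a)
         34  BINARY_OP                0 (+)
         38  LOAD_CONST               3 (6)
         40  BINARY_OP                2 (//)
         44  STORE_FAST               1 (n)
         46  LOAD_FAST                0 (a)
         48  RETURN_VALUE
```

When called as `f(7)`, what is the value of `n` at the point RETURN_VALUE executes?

1

LOAD_CONST → push 8. Stack: [8]
LOAD_FAST a → push 7. Stack: [8, 7]
BINARY_OP % → 8 % 7 = 1. Stack: [1]
LOAD_FAST a → push 7. Stack: [1, 7]
BINARY_OP * → 1 * 7 = 7. Stack: [7]
STORE_FAST n → n=7. Stack: []
LOAD_FAST_LOAD_FAST a,a → push 7,7. Stack: [7, 7]
BINARY_OP - → 7 - 7 = 0. Stack: [0]
LOAD_CONST → push 3. Stack: [0, 3]
BINARY_OP << → 0 << 3 = 0. Stack: [0]
STORE_FAST n → n=0. Stack: []
LOAD_FAST_LOAD_FAST n,a → push 0,7. Stack: [0, 7]
BINARY_OP + → 0 + 7 = 7. Stack: [7]
LOAD_CONST → push 6. Stack: [7, 6]
BINARY_OP // → 7 // 6 = 1. Stack: [1]
STORE_FAST n → n=1. Stack: []
LOAD_FAST a → push 7. Stack: [7]
RETURN_VALUE → return 7.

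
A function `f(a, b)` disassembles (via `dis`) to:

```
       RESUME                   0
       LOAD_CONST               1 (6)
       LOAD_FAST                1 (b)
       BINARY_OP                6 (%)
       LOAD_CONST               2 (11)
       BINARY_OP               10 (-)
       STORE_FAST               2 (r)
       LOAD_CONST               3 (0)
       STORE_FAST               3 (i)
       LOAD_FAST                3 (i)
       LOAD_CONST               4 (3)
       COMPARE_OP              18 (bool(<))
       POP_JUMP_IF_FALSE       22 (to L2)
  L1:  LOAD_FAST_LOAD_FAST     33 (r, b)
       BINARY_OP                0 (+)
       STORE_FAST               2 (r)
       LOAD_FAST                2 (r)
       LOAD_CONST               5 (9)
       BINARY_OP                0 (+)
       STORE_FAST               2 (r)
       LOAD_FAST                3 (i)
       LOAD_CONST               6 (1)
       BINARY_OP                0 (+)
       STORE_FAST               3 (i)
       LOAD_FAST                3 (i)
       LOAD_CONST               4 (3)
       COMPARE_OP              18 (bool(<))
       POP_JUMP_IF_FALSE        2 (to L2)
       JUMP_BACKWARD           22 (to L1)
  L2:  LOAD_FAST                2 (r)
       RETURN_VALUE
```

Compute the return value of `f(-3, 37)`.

LOAD_CONST → push 6. Stack: [6]
LOAD_FAST b → push 37. Stack: [6, 37]
BINARY_OP % → 6 % 37 = 6. Stack: [6]
LOAD_CONST → push 11. Stack: [6, 11]
BINARY_OP - → 6 - 11 = -5. Stack: [-5]
STORE_FAST r → r=-5. Stack: []
LOAD_CONST → push 0. Stack: [0]
STORE_FAST i → i=0. Stack: []
LOAD_FAST i → push 0. Stack: [0]
LOAD_CONST → push 3. Stack: [0, 3]
COMPARE_OP bool(<) → 0 vs 3 = True. Stack: [True]
POP_JUMP_IF_FALSE → pop True; no jump. Stack: []
LOAD_FAST_LOAD_FAST r,b → push -5,37. Stack: [-5, 37]
BINARY_OP + → -5 + 37 = 32. Stack: [32]
STORE_FAST r → r=32. Stack: []
LOAD_FAST r → push 32. Stack: [32]
LOAD_CONST → push 9. Stack: [32, 9]
BINARY_OP + → 32 + 9 = 41. Stack: [41]
STORE_FAST r → r=41. Stack: []
LOAD_FAST i → push 0. Stack: [0]
LOAD_CONST → push 1. Stack: [0, 1]
BINARY_OP + → 0 + 1 = 1. Stack: [1]
STORE_FAST i → i=1. Stack: []
LOAD_FAST i → push 1. Stack: [1]
LOAD_CONST → push 3. Stack: [1, 3]
COMPARE_OP bool(<) → 1 vs 3 = True. Stack: [True]
POP_JUMP_IF_FALSE → pop True; no jump. Stack: []
LOAD_FAST_LOAD_FAST r,b → push 41,37. Stack: [41, 37]
BINARY_OP + → 41 + 37 = 78. Stack: [78]
STORE_FAST r → r=78. Stack: []
LOAD_FAST r → push 78. Stack: [78]
LOAD_CONST → push 9. Stack: [78, 9]
BINARY_OP + → 78 + 9 = 87. Stack: [87]
STORE_FAST r → r=87. Stack: []
LOAD_FAST i → push 1. Stack: [1]
LOAD_CONST → push 1. Stack: [1, 1]
BINARY_OP + → 1 + 1 = 2. Stack: [2]
STORE_FAST i → i=2. Stack: []
LOAD_FAST i → push 2. Stack: [2]
LOAD_CONST → push 3. Stack: [2, 3]
COMPARE_OP bool(<) → 2 vs 3 = True. Stack: [True]
POP_JUMP_IF_FALSE → pop True; no jump. Stack: []
LOAD_FAST_LOAD_FAST r,b → push 87,37. Stack: [87, 37]
BINARY_OP + → 87 + 37 = 124. Stack: [124]
STORE_FAST r → r=124. Stack: []
LOAD_FAST r → push 124. Stack: [124]
LOAD_CONST → push 9. Stack: [124, 9]
BINARY_OP + → 124 + 9 = 133. Stack: [133]
STORE_FAST r → r=133. Stack: []
LOAD_FAST i → push 2. Stack: [2]
LOAD_CONST → push 1. Stack: [2, 1]
BINARY_OP + → 2 + 1 = 3. Stack: [3]
STORE_FAST i → i=3. Stack: []
LOAD_FAST i → push 3. Stack: [3]
LOAD_CONST → push 3. Stack: [3, 3]
COMPARE_OP bool(<) → 3 vs 3 = False. Stack: [False]
POP_JUMP_IF_FALSE → pop False; jump. Stack: []
LOAD_FAST r → push 133. Stack: [133]
RETURN_VALUE → return 133.

133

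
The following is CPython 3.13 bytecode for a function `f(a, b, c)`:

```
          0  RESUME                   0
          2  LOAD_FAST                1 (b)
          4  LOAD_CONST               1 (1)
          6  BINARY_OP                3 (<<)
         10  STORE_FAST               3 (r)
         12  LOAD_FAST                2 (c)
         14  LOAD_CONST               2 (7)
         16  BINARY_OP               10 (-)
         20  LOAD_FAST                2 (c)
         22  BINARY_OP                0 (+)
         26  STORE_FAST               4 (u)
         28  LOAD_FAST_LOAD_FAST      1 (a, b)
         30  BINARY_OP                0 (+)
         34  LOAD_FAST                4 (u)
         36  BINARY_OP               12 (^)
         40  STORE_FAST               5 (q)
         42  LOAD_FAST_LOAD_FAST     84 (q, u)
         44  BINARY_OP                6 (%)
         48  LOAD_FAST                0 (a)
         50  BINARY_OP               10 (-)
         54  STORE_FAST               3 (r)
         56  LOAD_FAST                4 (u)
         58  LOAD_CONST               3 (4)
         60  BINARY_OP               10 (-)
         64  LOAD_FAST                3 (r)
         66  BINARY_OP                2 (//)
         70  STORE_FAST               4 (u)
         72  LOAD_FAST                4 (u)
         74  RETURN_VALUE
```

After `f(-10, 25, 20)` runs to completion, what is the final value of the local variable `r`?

23

LOAD_FAST b → push 25. Stack: [25]
LOAD_CONST → push 1. Stack: [25, 1]
BINARY_OP << → 25 << 1 = 50. Stack: [50]
STORE_FAST r → r=50. Stack: []
LOAD_FAST c → push 20. Stack: [20]
LOAD_CONST → push 7. Stack: [20, 7]
BINARY_OP - → 20 - 7 = 13. Stack: [13]
LOAD_FAST c → push 20. Stack: [13, 20]
BINARY_OP + → 13 + 20 = 33. Stack: [33]
STORE_FAST u → u=33. Stack: []
LOAD_FAST_LOAD_FAST a,b → push -10,25. Stack: [-10, 25]
BINARY_OP + → -10 + 25 = 15. Stack: [15]
LOAD_FAST u → push 33. Stack: [15, 33]
BINARY_OP ^ → 15 ^ 33 = 46. Stack: [46]
STORE_FAST q → q=46. Stack: []
LOAD_FAST_LOAD_FAST q,u → push 46,33. Stack: [46, 33]
BINARY_OP % → 46 % 33 = 13. Stack: [13]
LOAD_FAST a → push -10. Stack: [13, -10]
BINARY_OP - → 13 - -10 = 23. Stack: [23]
STORE_FAST r → r=23. Stack: []
LOAD_FAST u → push 33. Stack: [33]
LOAD_CONST → push 4. Stack: [33, 4]
BINARY_OP - → 33 - 4 = 29. Stack: [29]
LOAD_FAST r → push 23. Stack: [29, 23]
BINARY_OP // → 29 // 23 = 1. Stack: [1]
STORE_FAST u → u=1. Stack: []
LOAD_FAST u → push 1. Stack: [1]
RETURN_VALUE → return 1.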